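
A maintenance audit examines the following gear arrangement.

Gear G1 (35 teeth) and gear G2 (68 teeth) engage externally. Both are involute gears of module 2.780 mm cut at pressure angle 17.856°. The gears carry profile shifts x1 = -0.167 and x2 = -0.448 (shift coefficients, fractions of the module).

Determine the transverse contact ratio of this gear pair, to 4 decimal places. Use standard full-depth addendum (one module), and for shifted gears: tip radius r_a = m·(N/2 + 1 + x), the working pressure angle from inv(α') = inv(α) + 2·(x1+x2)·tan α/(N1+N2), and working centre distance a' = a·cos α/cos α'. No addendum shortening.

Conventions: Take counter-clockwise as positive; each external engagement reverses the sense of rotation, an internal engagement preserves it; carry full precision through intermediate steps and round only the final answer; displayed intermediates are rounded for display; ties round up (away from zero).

recognized (one external pair, fixed centres): single-mesh tooth geometry, m = 2.780, N1 = 35, N2 = 68
base radii: r_b1 = 46.306537, r_b2 = 89.966986
tip radii: r_a1 = 50.965740, r_a2 = 96.054560
inv(α') = inv(17.856°) + 2·(-0.167-0.448)·tan α/(35+68) = 0.00665040  ⇒  α' = 15.38883°
a' = a·cos α / cos α' = 143.1700·cos 17.856°/cos 15.38883° = 141.340999
action lengths: √(r_a1²−r_b1²) = 21.288759, √(r_a2²−r_b2²) = 33.651447
base pitch p_b = π·m·cos α = 8.312930
CR = (21.288759 + 33.651447 − 141.340999·sin 15.38883°)/8.312930 = 2.097071
contact ratio ≈ 2.0971

2.0971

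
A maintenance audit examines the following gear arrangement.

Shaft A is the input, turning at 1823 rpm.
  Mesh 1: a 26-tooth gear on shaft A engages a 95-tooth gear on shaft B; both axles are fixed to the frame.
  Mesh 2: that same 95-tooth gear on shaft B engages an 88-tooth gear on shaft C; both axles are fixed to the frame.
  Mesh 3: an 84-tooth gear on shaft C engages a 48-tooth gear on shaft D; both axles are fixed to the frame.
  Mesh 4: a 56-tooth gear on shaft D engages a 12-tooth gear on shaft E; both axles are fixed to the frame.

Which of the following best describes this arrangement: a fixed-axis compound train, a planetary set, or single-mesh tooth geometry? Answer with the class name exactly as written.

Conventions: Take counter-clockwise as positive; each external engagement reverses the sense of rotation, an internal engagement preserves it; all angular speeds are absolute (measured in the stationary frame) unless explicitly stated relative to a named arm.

recognized (5 fixed axles, 4 meshes): fixed-axis compound train
classification: fixed-axis compound train

fixed-axis compound train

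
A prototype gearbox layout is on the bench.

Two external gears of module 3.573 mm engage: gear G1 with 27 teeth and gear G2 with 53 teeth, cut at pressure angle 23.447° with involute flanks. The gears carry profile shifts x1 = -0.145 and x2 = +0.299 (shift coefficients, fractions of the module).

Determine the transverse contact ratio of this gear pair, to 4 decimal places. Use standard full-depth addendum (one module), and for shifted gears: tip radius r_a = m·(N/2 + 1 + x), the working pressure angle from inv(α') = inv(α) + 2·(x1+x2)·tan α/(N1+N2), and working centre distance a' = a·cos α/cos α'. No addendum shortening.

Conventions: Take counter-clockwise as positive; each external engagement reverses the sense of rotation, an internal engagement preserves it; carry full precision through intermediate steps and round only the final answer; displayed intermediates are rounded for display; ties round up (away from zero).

topology: single-mesh involute geometry — m = 3.573, 27T/53T pair
base radii: r_b1 = 44.252624, r_b2 = 86.866262
tip radii: r_a1 = 51.290415, r_a2 = 99.325827
inv(α') = inv(23.447°) + 2·(-0.145+0.299)·tan α/(27+53) = 0.02615535  ⇒  α' = 23.94369°
a' = a·cos α / cos α' = 142.9200·cos 23.447°/cos 23.94369° = 143.464780
action lengths: √(r_a1²−r_b1²) = 25.930907, √(r_a2²−r_b2²) = 48.165054
base pitch p_b = π·m·cos α = 10.298053
CR = (25.930907 + 48.165054 − 143.464780·sin 23.94369°)/10.298053 = 1.541303
contact ratio ≈ 1.5413

1.5413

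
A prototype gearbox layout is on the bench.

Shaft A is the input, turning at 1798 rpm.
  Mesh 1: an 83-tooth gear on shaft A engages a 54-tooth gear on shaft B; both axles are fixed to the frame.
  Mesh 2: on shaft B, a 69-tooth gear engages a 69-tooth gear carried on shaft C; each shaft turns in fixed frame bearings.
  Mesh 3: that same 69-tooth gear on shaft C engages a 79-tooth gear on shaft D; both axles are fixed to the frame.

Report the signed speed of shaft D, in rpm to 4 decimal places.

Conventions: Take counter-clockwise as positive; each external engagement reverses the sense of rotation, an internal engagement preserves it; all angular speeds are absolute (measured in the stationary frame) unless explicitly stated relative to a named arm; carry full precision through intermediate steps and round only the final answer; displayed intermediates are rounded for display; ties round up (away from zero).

-2413.7707 rpm

topology: fixed-axis compound train — 3 meshes, A→D
mesh 1 [83T→54T]: ω = 1798.0000×83/54 = 2763.5926 rpm, sense flips to −
mesh 2 [69T→69T]: ω = 2763.5926×69/69 = 2763.5926 rpm, sense flips to +
mesh 3 [69T→79T]: ω = 2763.5926×69/79 = 2413.7707 rpm, sense flips to −
signed output speed = -2413.7707 rpm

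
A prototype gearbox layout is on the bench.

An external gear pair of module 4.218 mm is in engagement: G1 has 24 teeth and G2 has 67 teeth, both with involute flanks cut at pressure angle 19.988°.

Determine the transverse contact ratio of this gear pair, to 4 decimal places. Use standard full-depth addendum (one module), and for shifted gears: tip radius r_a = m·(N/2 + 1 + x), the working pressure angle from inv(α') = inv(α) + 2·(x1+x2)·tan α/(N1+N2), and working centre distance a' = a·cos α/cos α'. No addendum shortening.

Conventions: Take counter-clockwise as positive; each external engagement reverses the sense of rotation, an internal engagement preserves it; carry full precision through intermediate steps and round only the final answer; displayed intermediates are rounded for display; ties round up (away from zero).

class = single-mesh tooth geometry [involute pair 24T × 67T, m = 4.218]
base radii: r_b1 = 47.567106, r_b2 = 132.791505
tip radii: r_a1 = 54.834000, r_a2 = 145.521000
no profile shift: α' = α, a' = a
action lengths: √(r_a1²−r_b1²) = 27.278892, √(r_a2²−r_b2²) = 59.521236
base pitch p_b = π·m·cos α = 12.453039
CR = (27.278892 + 59.521236 − 191.919000·sin 19.98800°)/12.453039 = 1.702214
contact ratio ≈ 1.7022

1.7022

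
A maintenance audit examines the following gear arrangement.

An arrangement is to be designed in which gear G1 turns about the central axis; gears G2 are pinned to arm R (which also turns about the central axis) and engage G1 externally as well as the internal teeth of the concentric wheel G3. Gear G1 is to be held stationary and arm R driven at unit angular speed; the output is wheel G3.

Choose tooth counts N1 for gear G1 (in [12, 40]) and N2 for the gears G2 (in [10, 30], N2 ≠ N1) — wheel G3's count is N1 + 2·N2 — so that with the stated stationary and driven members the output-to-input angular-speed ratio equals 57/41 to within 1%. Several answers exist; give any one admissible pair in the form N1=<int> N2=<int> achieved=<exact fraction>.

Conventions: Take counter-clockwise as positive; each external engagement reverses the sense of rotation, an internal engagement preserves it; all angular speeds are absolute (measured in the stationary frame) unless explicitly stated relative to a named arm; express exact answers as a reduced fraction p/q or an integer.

planetary set to be sized for 57/41 (Willis relation)
Willis with ω_sun = 0: ω_ring/ω_arm = (N1+N3)/N3; set equal to 57/41  ⇒  N3/N1 = 1/(57/41 − 1) = 41/16
N3 = N1 + 2·N2  ⇒  N2/N1 = (N3/N1 − 1)/2 = (41/16 − 1)/2 = 25/32
smallest multiple with N1 ≥ 12 and N2 ≥ 10: k = 1  ⇒  N1 = 1·32 = 32, N2 = 1·25 = 25 (N1 ≤ 40, N2 ≤ 30, N2 ≠ N1 ✓), N3 = 32 + 2·25 = 82
check: (N1+N3)/N3 with N1 = 32, N3 = 82 gives 57/41; |achieved − target| = 0 ≤ 57/4100 ✓

N1=32 N2=25 achieved=57/41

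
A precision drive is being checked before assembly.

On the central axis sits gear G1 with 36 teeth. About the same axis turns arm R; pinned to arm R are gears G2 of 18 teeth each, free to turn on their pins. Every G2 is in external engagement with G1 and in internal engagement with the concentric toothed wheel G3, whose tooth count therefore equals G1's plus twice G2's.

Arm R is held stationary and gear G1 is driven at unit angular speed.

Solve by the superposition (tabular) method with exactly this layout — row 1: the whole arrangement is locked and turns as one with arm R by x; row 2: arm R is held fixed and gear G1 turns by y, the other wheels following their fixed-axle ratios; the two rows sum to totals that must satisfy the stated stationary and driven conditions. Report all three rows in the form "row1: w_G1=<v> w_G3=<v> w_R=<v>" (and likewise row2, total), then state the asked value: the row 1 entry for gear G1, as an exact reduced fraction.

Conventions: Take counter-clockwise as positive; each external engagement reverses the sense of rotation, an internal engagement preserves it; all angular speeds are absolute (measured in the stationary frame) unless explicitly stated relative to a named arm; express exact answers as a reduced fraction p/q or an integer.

topology: planetary set — G1 36T / G2 18T / G3 72T, arm = carrier (Willis)
superposition row 1 [locked train]: every member turns x
row 2 (arm held, sun turns y): ω_ring = −(36/72)·y, ω_arm = 0
boundary: total ω_arm = x = 0 and total ω_sun = x + y = 1  ⇒  y = 1, x = 0
row 2 ring = −(36/72)·1 = -1/2
totals (row 1 + row 2): sun 0 + 1 = 1, ring 0 + (-1/2) = -1/2, arm 0 + 0 = 0
asked cell (row1, sun) = 0

row1: w_G1=0 w_G3=0 w_R=0
row2: w_G1=1 w_G3=-1/2 w_R=0
total: w_G1=1 w_G3=-1/2 w_R=0
asked value: 0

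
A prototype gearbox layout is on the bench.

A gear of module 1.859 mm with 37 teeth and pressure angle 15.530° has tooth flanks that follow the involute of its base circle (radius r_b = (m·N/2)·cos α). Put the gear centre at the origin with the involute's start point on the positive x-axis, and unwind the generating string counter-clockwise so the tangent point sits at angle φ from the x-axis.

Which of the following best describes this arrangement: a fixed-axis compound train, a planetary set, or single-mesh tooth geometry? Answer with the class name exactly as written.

single-mesh tooth geometry

single-mesh involute tooth geometry (37T wheel at module 1.859)
classification: single-mesh tooth geometry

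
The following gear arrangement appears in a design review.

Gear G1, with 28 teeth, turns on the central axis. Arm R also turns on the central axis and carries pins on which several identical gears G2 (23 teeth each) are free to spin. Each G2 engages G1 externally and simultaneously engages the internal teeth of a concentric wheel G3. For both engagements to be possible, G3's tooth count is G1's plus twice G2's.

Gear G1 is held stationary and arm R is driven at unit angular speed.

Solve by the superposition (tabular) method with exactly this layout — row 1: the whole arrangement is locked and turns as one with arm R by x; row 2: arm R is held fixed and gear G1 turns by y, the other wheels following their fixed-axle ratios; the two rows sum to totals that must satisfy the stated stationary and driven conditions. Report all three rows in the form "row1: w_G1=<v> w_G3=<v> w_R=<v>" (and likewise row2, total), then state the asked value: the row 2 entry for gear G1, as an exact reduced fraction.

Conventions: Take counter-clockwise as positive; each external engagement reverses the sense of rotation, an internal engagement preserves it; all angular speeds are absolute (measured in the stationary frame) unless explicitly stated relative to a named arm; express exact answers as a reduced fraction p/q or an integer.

class = planetary set [G3 = 28+2·23 = 74; Willis about the carrier]
superposition row 1 [locked train]: every member turns x
superposition row 2 [arm held]: sun y, ring −(28/74)·y, arm 0
boundary: total ω_sun = x + y = 0 and total ω_arm = x = 1  ⇒  y = -1, x = 1
row 2 ring = −(28/74)·(-1) = 14/37
totals (row 1 + row 2): sun 1 + (-1) = 0, ring 1 + 14/37 = 51/37, arm 1 + 0 = 1
asked cell (row2, sun) = -1

row1: w_G1=1 w_G3=1 w_R=1
row2: w_G1=-1 w_G3=14/37 w_R=0
total: w_G1=0 w_G3=51/37 w_R=1
asked value: -1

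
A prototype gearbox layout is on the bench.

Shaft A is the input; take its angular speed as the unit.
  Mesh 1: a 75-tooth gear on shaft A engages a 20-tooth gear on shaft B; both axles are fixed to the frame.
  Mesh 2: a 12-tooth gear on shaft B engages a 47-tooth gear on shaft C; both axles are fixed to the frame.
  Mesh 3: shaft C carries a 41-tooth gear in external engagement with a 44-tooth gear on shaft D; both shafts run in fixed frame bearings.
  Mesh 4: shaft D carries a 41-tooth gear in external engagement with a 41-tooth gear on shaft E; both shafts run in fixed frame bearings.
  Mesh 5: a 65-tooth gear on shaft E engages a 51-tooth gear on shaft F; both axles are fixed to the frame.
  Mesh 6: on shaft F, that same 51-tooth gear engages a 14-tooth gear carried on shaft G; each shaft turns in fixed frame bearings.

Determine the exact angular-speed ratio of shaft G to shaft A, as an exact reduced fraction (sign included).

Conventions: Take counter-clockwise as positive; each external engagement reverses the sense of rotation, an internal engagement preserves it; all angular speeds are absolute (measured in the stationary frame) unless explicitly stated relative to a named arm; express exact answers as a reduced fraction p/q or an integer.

119925/28952

class = fixed-axis compound train [6 meshes; 6 ratios multiply, 6 sense flips]
mesh 1 [75T→20T]: running ratio 15/4, sense −
mesh 2 [12T→47T]: running ratio 45/47, sense +
mesh 3 [41T→44T]: running ratio 1845/2068, sense −
mesh 4 [41T→41T]: running ratio 1845/2068, sense +
mesh 5 [65T→51T]: running ratio 39975/35156, sense −
mesh 6 [51T→14T]: running ratio 119925/28952, sense +
ω_out/ω_in = 119925/28952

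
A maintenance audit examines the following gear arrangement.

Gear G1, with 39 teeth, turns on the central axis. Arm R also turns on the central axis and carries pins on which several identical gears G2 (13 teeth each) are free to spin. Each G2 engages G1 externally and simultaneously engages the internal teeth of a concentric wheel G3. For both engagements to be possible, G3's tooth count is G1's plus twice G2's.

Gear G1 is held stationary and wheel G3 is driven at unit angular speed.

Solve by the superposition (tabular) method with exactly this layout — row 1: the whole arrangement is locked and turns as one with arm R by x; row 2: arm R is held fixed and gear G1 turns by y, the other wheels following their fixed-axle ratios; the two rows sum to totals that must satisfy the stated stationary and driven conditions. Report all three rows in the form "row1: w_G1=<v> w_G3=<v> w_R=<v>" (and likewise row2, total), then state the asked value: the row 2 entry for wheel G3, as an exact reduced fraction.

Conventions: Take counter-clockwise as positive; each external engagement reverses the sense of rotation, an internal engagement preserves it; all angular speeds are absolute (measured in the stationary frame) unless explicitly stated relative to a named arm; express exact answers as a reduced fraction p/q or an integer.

class = planetary set [G3 = 39+2·13 = 65; Willis about the carrier]
superposition row 1 [locked train]: every member turns x
superposition row 2 [arm held]: sun y, ring −(39/65)·y, arm 0
boundary: total ω_sun = x + y = 0 and total ω_ring = x − (39/65)·y = 1  ⇒  y = -5/8, x = 5/8
row 2 ring = −(39/65)·(-5/8) = 3/8
totals (row 1 + row 2): sun 5/8 + (-5/8) = 0, ring 5/8 + 3/8 = 1, arm 5/8 + 0 = 5/8
asked cell (row2, ring) = 3/8

row1: w_G1=5/8 w_G3=5/8 w_R=5/8
row2: w_G1=-5/8 w_G3=3/8 w_R=0
total: w_G1=0 w_G3=1 w_R=5/8
asked value: 3/8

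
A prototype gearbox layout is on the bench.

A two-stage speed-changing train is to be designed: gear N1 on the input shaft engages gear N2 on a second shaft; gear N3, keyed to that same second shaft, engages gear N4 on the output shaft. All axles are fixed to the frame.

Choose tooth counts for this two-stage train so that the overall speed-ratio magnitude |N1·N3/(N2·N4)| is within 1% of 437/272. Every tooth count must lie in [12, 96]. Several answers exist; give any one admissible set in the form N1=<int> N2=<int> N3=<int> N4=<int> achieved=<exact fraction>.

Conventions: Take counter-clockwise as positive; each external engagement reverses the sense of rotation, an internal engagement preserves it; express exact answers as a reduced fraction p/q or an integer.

N1=19 N2=16 N3=23 N4=17 achieved=437/272

2-stage fixed-axis compound train for ratio 437/272
target = 437/272 in lowest terms: an exact hit needs N1·N3 = k·437 and N2·N4 = k·272 for one integer k, every count in [12, 96]; additionally prefer no 1:1 stage (N1 ≠ N2, N3 ≠ N4)
k = 1: N1·N3 = 437 = 19·23, N2·N4 = 272 = 16·17
achieved = 19·23/(16·17) = 437/272; |achieved − target| = 0 ≤ 437/27200 ✓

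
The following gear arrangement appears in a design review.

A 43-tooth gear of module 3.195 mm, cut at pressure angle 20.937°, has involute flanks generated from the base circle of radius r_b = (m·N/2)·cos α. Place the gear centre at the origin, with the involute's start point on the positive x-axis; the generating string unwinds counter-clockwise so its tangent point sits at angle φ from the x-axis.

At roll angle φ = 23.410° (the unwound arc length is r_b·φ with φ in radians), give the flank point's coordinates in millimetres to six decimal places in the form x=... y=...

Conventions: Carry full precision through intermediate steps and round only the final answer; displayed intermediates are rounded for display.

topology: single-mesh involute geometry — m = 3.195, N = 43
pitch radius r_p = m·N/2 = 3.195·43/2 = 68.692500
base radius r_b = r_p·cos α = 68.692500·cos 20.937° = 64.157003
roll angle φ = 23.410° = 0.40858158 rad
x = r_b·(cos φ + φ·sin φ) = 69.290721
y = r_b·(sin φ − φ·cos φ) = 1.434471

x=69.290721 y=1.434471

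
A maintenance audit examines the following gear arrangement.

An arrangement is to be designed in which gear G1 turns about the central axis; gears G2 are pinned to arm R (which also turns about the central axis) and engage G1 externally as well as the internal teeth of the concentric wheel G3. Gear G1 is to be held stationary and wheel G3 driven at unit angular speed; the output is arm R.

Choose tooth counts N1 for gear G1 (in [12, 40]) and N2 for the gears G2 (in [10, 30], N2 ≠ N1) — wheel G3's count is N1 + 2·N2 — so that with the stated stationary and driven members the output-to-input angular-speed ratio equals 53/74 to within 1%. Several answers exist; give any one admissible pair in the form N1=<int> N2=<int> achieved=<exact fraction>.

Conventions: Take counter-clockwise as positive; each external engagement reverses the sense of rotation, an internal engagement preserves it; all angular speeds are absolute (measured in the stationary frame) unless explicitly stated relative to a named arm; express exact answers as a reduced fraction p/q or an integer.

N1=21 N2=16 achieved=53/74

design class (target 53/74): planetary set
Willis with ω_sun = 0: ω_arm/ω_ring = N3/(N1+N3); set equal to 53/74  ⇒  N3/N1 = (53/74)/(1 − 53/74) = 53/21
N3 = N1 + 2·N2  ⇒  N2/N1 = (N3/N1 − 1)/2 = (53/21 − 1)/2 = 16/21
smallest multiple with N1 ≥ 12 and N2 ≥ 10: k = 1  ⇒  N1 = 1·21 = 21, N2 = 1·16 = 16 (N1 ≤ 40, N2 ≤ 30, N2 ≠ N1 ✓), N3 = 21 + 2·16 = 53
check: N3/(N1+N3) with N1 = 21, N3 = 53 gives 53/74; |achieved − target| = 0 ≤ 53/7400 ✓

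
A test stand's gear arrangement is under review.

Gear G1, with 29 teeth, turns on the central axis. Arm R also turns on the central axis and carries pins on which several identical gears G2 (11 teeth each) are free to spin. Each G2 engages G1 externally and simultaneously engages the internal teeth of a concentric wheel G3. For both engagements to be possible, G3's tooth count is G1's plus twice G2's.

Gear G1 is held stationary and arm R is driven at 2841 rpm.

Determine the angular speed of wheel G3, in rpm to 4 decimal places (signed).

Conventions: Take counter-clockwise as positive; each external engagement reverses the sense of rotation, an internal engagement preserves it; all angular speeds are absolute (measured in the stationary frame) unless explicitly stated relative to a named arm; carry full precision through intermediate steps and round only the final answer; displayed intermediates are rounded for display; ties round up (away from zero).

recognized (axles ride arm R): planetary set, 29/11/51 teeth
normalise by the input: solve with ω_arm = 1, then scale by 2841 rpm
ring teeth: 29 + 2·11 = 51
29(ω_sun−ω_arm) = −51(ω_ring−ω_arm),  ω_sun = 0, ω_arm = 1
ω_ring = 1 − (29/51)(0−1) = 80/51
scale: ω_ring = 80/51 × 2841 rpm = +4456.4706 rpm

+4456.4706 rpm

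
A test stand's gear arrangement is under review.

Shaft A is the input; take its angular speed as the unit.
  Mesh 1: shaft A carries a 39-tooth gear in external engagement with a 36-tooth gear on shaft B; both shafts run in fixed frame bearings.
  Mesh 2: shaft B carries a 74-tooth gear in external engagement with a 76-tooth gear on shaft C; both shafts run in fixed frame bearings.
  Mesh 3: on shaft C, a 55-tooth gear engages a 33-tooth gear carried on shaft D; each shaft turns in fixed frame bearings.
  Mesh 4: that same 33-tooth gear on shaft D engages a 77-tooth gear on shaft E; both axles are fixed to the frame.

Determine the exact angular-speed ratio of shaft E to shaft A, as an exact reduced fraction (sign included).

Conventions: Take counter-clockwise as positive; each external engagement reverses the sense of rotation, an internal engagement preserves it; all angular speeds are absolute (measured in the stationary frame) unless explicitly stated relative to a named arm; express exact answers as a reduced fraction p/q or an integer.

class = fixed-axis compound train [4 meshes; 4 ratios multiply, 4 sense flips]
mesh 1 [39T→36T]: running ratio 13/12, sense −
mesh 2 [74T→76T]: running ratio 481/456, sense +
mesh 3 [55T→33T]: running ratio 2405/1368, sense −
mesh 4 [33T→77T]: running ratio 2405/3192, sense +
ω_out/ω_in = 2405/3192

2405/3192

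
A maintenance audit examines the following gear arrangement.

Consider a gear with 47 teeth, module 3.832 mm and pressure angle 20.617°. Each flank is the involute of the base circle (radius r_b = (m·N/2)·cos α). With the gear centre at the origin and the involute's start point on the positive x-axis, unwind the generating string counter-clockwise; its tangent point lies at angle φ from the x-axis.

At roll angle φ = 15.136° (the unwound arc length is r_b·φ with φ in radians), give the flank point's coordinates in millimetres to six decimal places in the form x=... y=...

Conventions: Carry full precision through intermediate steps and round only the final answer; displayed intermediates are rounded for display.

x=87.174518 y=0.514350

class = single-mesh tooth geometry [base-circle involute, m = 3.832, 47T]
pitch radius r_p = m·N/2 = 3.832·47/2 = 90.052000
base radius r_b = r_p·cos α = 90.052000·cos 20.617° = 84.284629
roll angle φ = 15.136° = 0.26417304 rad
x = r_b·(cos φ + φ·sin φ) = 87.174518
y = r_b·(sin φ − φ·cos φ) = 0.514350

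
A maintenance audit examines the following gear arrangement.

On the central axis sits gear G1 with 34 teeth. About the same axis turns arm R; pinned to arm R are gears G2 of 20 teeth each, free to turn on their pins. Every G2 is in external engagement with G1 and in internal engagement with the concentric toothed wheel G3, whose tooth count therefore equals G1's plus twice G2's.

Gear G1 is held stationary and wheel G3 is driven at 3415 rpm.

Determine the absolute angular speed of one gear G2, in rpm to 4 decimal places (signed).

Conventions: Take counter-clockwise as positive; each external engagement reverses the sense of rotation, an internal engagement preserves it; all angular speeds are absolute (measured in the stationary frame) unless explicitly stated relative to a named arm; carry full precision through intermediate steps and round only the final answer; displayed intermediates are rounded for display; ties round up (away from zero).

+6317.7500 rpm

class = planetary set [G3 = 34+2·20 = 74; Willis about the carrier]
normalise by the input: solve with ω_ring = 1, then scale by 3415 rpm
ring teeth: 34 + 2·20 = 74
34(ω_sun−ω_arm) = −74(ω_ring−ω_arm),  ω_sun = 0, ω_ring = 1
34(0−ω_arm) = −74(1−ω_arm)  ⇒  108·ω_arm = 74  ⇒  ω_arm = 37/54
sun–planet mesh: 34·(0−37/54) = −20·(ω_p−ω_arm)  ⇒  ω_p−ω_arm = 629/540
ω_p = 37/54 + 629/540 = 37/20
scale: ω_p = 37/20 × 3415 rpm = +6317.7500 rpm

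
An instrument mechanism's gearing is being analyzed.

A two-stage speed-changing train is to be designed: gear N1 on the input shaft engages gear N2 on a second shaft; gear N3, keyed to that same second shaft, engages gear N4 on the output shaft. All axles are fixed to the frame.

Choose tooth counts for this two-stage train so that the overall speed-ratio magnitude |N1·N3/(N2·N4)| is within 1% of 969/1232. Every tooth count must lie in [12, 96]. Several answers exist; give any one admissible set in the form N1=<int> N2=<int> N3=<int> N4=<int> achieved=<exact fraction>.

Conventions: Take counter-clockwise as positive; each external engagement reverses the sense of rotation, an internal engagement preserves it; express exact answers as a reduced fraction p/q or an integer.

N1=17 N2=14 N3=57 N4=88 achieved=969/1232

topology: fixed-axis compound train — 2 stages, target 969/1232
target = 969/1232 in lowest terms: an exact hit needs N1·N3 = k·969 and N2·N4 = k·1232 for one integer k, every count in [12, 96]; additionally prefer no 1:1 stage (N1 ≠ N2, N3 ≠ N4)
k = 1: N1·N3 = 969 = 17·57, N2·N4 = 1232 = 14·88
achieved = 17·57/(14·88) = 969/1232; |achieved − target| = 0 ≤ 969/123200 ✓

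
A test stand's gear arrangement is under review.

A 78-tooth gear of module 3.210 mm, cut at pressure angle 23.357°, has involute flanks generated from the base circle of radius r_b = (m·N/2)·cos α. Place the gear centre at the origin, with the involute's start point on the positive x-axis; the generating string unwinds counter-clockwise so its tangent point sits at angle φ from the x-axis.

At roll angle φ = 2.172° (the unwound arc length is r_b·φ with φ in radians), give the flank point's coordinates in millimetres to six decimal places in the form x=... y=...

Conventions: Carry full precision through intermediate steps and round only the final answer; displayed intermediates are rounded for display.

x=115.013534 y=0.002087

topology: single-mesh involute geometry — m = 3.210, N = 78
pitch radius r_p = m·N/2 = 3.210·78/2 = 125.190000
base radius r_b = r_p·cos α = 125.190000·cos 23.357° = 114.930983
roll angle φ = 2.172° = 0.03790855 rad
x = r_b·(cos φ + φ·sin φ) = 115.013534
y = r_b·(sin φ − φ·cos φ) = 0.002087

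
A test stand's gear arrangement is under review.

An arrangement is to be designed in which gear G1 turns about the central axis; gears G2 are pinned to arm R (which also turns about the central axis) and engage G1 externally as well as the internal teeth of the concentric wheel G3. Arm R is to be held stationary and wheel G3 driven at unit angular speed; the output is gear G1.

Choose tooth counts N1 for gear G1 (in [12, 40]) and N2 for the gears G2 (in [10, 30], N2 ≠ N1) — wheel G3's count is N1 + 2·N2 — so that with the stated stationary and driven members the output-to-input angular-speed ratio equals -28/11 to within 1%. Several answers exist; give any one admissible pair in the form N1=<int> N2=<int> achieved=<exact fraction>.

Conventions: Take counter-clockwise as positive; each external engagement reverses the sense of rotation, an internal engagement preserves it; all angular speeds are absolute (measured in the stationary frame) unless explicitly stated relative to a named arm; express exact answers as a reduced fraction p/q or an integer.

N1=22 N2=17 achieved=-28/11

class = planetary set [ratio -28/11 wanted; Willis about the carrier]
Willis with ω_arm = 0: ω_sun/ω_ring = −N3/N1; set equal to -28/11  ⇒  N3/N1 = −(-28/11) = 28/11
N3 = N1 + 2·N2  ⇒  N2/N1 = (N3/N1 − 1)/2 = (28/11 − 1)/2 = 17/22
smallest multiple with N1 ≥ 12 and N2 ≥ 10: k = 1  ⇒  N1 = 1·22 = 22, N2 = 1·17 = 17 (N1 ≤ 40, N2 ≤ 30, N2 ≠ N1 ✓), N3 = 22 + 2·17 = 56
check: −N3/N1 with N1 = 22, N3 = 56 gives -28/11; |achieved − target| = 0 ≤ 7/275 ✓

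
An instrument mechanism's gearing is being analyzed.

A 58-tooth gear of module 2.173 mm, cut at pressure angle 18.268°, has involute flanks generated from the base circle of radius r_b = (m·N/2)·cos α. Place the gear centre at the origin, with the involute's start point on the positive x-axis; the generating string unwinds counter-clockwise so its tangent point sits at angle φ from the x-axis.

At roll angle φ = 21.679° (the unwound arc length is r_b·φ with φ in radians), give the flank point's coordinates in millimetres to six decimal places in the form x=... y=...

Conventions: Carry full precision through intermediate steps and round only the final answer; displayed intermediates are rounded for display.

x=63.972422 y=1.065116

topology: single-mesh involute geometry — m = 2.173, N = 58
pitch radius r_p = m·N/2 = 2.173·58/2 = 63.017000
base radius r_b = r_p·cos α = 63.017000·cos 18.268° = 59.840987
roll angle φ = 21.679° = 0.37836993 rad
x = r_b·(cos φ + φ·sin φ) = 63.972422
y = r_b·(sin φ − φ·cos φ) = 1.065116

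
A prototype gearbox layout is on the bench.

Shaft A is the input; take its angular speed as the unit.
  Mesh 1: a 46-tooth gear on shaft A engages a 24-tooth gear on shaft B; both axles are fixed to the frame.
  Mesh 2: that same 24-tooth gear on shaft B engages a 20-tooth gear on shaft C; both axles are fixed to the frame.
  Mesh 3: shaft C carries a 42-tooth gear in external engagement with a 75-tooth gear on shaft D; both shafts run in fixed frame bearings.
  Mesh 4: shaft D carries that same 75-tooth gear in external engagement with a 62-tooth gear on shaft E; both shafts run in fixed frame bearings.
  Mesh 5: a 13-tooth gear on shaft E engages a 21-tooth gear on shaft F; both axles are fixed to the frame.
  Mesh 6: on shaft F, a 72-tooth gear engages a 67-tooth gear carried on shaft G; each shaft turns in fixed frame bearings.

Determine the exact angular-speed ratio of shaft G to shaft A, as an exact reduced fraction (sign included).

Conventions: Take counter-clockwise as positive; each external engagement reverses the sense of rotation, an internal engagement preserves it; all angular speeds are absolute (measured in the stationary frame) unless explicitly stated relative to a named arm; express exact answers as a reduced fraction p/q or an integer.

class = fixed-axis compound train [6 meshes; 6 ratios multiply, 6 sense flips]
mesh 1 [46T→24T]: running ratio 23/12, sense −
mesh 2 [24T→20T]: running ratio 23/10, sense +
mesh 3 [42T→75T]: running ratio 161/125, sense −
mesh 4 [75T→62T]: running ratio 483/310, sense +
mesh 5 [13T→21T]: running ratio 299/310, sense −
mesh 6 [72T→67T]: running ratio 10764/10385, sense +
ω_out/ω_in = 10764/10385

10764/10385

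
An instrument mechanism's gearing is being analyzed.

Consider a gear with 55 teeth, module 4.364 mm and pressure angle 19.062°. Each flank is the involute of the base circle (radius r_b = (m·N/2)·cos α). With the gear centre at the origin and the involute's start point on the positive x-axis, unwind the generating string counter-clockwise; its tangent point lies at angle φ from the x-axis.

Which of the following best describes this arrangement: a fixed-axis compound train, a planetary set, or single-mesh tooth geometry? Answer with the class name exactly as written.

single-mesh tooth geometry

recognized (one wheel, involute flank): single-mesh tooth geometry, m = 4.364, N = 55
classification: single-mesh tooth geometry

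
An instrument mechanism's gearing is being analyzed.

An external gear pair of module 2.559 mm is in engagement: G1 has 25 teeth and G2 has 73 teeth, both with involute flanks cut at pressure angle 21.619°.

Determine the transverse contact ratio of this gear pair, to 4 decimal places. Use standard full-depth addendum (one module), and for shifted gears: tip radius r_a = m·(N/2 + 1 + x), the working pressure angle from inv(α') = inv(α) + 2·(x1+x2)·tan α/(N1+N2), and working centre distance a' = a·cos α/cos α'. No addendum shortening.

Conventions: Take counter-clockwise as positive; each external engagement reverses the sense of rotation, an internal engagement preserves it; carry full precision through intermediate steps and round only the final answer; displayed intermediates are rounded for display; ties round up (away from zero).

1.6372

recognized (one external pair, fixed centres): single-mesh tooth geometry, m = 2.559, N1 = 25, N2 = 73
base radii: r_b1 = 29.737319, r_b2 = 86.832971
tip radii: r_a1 = 34.546500, r_a2 = 95.962500
no profile shift: α' = α, a' = a
action lengths: √(r_a1²−r_b1²) = 17.582734, √(r_a2²−r_b2²) = 40.851396
base pitch p_b = π·m·cos α = 7.473803
CR = (17.582734 + 40.851396 − 125.391000·sin 21.61900°)/7.473803 = 1.637181
contact ratio ≈ 1.6372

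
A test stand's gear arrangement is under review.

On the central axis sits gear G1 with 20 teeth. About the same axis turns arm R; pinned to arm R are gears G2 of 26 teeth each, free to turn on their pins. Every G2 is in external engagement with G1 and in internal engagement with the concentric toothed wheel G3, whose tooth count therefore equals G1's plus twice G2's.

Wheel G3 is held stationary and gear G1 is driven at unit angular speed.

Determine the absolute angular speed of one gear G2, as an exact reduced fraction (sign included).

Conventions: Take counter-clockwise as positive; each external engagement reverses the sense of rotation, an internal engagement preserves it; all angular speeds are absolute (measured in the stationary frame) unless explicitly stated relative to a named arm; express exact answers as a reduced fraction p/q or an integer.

class = planetary set [G3 = 20+2·26 = 72; Willis about the carrier]
ring teeth: 20 + 2·26 = 72
20(ω_sun−ω_arm) = −72(ω_ring−ω_arm),  ω_ring = 0, ω_sun = 1
20(1−ω_arm) = −72(0−ω_arm)  ⇒  92·ω_arm = 20  ⇒  ω_arm = 5/23
sun–planet mesh: 20·(1−5/23) = −26·(ω_p−ω_arm)  ⇒  ω_p−ω_arm = -180/299
ω_p = 5/23 − 180/299 = -5/13
exact speed ratio = -5/13

-5/13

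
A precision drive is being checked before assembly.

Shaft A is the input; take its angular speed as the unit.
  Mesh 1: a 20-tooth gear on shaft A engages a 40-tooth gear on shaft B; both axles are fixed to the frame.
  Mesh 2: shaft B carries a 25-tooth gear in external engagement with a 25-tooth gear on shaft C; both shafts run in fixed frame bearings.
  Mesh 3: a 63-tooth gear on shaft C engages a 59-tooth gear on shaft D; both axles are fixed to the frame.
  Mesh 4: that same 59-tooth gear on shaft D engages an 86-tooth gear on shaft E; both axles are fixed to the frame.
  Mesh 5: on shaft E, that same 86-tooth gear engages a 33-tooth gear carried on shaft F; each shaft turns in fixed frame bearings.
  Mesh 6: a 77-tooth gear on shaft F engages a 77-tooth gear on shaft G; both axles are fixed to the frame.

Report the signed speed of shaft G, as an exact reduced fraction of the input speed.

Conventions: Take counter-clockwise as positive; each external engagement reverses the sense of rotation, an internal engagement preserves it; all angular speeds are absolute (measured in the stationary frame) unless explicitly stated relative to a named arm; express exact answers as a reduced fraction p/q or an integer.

6-mesh fixed-axis compound train (all bearings frame-fixed)
mesh 1 [20T→40T]: |ω|/ω_in = 1×20/40 = 1/2, sense flips to −
mesh 2 [25T→25T]: |ω|/ω_in = (1/2)×25/25 = 1/2, sense flips to +
mesh 3 [63T→59T]: |ω|/ω_in = (1/2)×63/59 = 63/118, sense flips to −
mesh 4 [59T→86T]: |ω|/ω_in = (63/118)×59/86 = 63/172, sense flips to +
mesh 5 [86T→33T]: |ω|/ω_in = (63/172)×86/33 = 21/22, sense flips to −
mesh 6 [77T→77T]: |ω|/ω_in = (21/22)×77/77 = 21/22, sense flips to +
signed output speed (× input speed) = 21/22

21/22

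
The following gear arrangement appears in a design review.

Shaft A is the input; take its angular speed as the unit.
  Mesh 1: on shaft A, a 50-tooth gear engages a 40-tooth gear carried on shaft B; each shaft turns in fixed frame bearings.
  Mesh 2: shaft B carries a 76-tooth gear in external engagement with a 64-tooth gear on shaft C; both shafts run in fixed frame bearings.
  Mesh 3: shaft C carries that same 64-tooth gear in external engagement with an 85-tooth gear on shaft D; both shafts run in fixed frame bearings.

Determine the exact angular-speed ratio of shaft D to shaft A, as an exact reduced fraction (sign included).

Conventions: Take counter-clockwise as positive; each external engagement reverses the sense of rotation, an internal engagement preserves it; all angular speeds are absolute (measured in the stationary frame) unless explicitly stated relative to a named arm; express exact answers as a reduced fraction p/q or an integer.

class = fixed-axis compound train [3 meshes; 3 ratios multiply, 3 sense flips]
mesh 1 [50T→40T]: running ratio 5/4, sense −
mesh 2 [76T→64T]: running ratio 95/64, sense +
mesh 3 [64T→85T]: running ratio 19/17, sense −
ω_out/ω_in = -19/17

-19/17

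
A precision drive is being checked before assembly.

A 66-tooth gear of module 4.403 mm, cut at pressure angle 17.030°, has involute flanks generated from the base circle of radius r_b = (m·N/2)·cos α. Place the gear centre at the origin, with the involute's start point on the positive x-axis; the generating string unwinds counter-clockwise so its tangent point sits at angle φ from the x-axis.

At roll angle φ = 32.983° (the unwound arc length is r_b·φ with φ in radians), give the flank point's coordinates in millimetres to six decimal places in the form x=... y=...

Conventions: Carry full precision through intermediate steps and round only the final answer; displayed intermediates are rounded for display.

x=160.075022 y=8.544958

topology: single-mesh involute geometry — m = 4.403, N = 66
pitch radius r_p = m·N/2 = 4.403·66/2 = 145.299000
base radius r_b = r_p·cos α = 145.299000·cos 17.030° = 138.927863
roll angle φ = 32.983° = 0.57566195 rad
x = r_b·(cos φ + φ·sin φ) = 160.075022
y = r_b·(sin φ − φ·cos φ) = 8.544958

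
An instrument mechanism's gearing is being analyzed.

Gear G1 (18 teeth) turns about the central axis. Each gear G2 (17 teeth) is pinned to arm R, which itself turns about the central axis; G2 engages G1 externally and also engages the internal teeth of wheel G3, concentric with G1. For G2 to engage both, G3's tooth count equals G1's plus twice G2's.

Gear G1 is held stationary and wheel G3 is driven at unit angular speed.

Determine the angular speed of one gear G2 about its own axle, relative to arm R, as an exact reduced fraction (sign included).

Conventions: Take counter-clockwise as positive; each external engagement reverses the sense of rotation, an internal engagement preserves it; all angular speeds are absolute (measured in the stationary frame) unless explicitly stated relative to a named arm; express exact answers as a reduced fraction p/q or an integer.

recognized (axles ride arm R): planetary set, 18/17/52 teeth
ring teeth: 18 + 2·17 = 52
18(ω_sun−ω_arm) = −52(ω_ring−ω_arm),  ω_sun = 0, ω_ring = 1
18(0−ω_arm) = −52(1−ω_arm)  ⇒  70·ω_arm = 52  ⇒  ω_arm = 26/35
sun–planet mesh: 18·(0−26/35) = −17·(ω_p−ω_arm)  ⇒  ω_p−ω_arm = 468/595
exact speed ratio = 468/595

468/595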